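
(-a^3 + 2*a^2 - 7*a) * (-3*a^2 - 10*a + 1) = 3*a^5 + 4*a^4 + 72*a^2 - 7*a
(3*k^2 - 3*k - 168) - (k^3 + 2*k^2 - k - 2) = -k^3 + k^2 - 2*k - 166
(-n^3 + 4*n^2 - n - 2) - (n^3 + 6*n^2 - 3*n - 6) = -2*n^3 - 2*n^2 + 2*n + 4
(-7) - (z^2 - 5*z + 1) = -z^2 + 5*z - 8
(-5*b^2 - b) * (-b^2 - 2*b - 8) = 5*b^4 + 11*b^3 + 42*b^2 + 8*b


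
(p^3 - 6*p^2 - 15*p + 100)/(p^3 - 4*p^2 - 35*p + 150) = (p + 4)/(p + 6)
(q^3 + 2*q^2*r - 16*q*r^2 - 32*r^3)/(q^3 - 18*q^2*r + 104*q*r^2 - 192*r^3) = (q^2 + 6*q*r + 8*r^2)/(q^2 - 14*q*r + 48*r^2)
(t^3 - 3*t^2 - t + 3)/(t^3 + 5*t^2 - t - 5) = (t - 3)/(t + 5)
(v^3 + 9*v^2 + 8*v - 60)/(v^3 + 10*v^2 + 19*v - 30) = (v - 2)/(v - 1)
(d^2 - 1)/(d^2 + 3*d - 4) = (d + 1)/(d + 4)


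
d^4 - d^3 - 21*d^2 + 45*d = d*(d - 3)^2*(d + 5)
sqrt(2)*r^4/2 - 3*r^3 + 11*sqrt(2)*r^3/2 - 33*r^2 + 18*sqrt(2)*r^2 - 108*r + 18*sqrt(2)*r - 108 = (r + 3)*(r + 6)*(r - 3*sqrt(2))*(sqrt(2)*r/2 + sqrt(2))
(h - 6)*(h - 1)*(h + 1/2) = h^3 - 13*h^2/2 + 5*h/2 + 3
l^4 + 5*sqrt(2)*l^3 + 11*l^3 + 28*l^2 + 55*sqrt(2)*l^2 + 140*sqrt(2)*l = l*(l + 4)*(l + 7)*(l + 5*sqrt(2))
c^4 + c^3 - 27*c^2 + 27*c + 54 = (c - 3)^2*(c + 1)*(c + 6)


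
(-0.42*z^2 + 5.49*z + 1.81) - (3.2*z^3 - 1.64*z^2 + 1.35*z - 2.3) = -3.2*z^3 + 1.22*z^2 + 4.14*z + 4.11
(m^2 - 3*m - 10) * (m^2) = m^4 - 3*m^3 - 10*m^2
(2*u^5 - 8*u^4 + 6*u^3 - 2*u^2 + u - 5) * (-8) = -16*u^5 + 64*u^4 - 48*u^3 + 16*u^2 - 8*u + 40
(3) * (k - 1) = 3*k - 3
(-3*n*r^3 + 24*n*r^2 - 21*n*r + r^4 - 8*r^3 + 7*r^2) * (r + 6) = -3*n*r^4 + 6*n*r^3 + 123*n*r^2 - 126*n*r + r^5 - 2*r^4 - 41*r^3 + 42*r^2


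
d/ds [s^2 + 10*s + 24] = 2*s + 10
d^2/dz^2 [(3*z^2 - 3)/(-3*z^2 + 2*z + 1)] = -36/(27*z^3 + 27*z^2 + 9*z + 1)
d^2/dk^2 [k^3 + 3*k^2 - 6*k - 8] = 6*k + 6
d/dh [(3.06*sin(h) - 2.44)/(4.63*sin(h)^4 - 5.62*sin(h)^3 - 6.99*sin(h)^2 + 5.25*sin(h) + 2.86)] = (-42.5034*sin(h)^4 + 79.5832*sin(h)^3 - 19.749*sin(h)^2 - 34.1112*sin(h) + 21.5616)*cos(h)/(21.4369*sin(h)^8 - 52.0412*sin(h)^7 - 33.143*sin(h)^6 + 127.1826*sin(h)^5 + 16.3337*sin(h)^4 - 105.5414*sin(h)^3 - 12.4203*sin(h)^2 + 30.03*sin(h) + 8.1796)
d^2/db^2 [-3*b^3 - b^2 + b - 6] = -18*b - 2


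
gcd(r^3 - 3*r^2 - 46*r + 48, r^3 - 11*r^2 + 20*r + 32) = r - 8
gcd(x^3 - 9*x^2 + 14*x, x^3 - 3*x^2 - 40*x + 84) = x^2 - 9*x + 14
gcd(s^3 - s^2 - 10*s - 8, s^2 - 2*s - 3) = s + 1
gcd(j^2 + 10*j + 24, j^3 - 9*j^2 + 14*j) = 1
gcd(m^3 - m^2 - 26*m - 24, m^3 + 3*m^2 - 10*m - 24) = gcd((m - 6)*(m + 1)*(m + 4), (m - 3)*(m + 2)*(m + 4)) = m + 4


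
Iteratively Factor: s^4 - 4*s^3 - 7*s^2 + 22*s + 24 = (s - 4)*(s^3 - 7*s - 6) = (s - 4)*(s + 1)*(s^2 - s - 6) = (s - 4)*(s - 3)*(s + 1)*(s + 2)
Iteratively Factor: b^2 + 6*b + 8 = (b + 4)*(b + 2)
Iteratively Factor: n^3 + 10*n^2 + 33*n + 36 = (n + 3)*(n^2 + 7*n + 12) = (n + 3)*(n + 4)*(n + 3)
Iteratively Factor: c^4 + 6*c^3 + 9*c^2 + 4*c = (c + 1)*(c^3 + 5*c^2 + 4*c) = c*(c + 1)*(c^2 + 5*c + 4) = c*(c + 1)^2*(c + 4)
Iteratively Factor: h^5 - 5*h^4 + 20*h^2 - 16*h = (h - 1)*(h^4 - 4*h^3 - 4*h^2 + 16*h) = h*(h - 1)*(h^3 - 4*h^2 - 4*h + 16) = h*(h - 2)*(h - 1)*(h^2 - 2*h - 8) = h*(h - 2)*(h - 1)*(h + 2)*(h - 4)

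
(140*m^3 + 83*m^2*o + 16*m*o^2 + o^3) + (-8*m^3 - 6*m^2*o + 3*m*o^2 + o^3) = 132*m^3 + 77*m^2*o + 19*m*o^2 + 2*o^3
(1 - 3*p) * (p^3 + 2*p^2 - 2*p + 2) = -3*p^4 - 5*p^3 + 8*p^2 - 8*p + 2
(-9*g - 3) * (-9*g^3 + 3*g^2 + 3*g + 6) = 81*g^4 - 36*g^2 - 63*g - 18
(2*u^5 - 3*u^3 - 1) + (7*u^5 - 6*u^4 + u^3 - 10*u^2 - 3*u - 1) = 9*u^5 - 6*u^4 - 2*u^3 - 10*u^2 - 3*u - 2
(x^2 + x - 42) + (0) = x^2 + x - 42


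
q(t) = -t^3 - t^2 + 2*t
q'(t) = -3*t^2 - 2*t + 2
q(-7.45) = 343.09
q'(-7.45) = -149.61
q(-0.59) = -1.32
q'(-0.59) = 2.14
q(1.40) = -1.90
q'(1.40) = -6.68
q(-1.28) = -2.10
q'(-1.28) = -0.36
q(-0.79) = -1.71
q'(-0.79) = 1.71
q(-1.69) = -1.41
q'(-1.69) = -3.19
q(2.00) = -8.00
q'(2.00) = -14.00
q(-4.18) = 47.20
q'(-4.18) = -42.06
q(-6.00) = 168.00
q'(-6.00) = -94.00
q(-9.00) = 630.00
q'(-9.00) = -223.00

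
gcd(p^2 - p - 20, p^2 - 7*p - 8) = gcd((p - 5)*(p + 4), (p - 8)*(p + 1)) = 1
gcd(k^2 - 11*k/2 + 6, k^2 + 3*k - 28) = k - 4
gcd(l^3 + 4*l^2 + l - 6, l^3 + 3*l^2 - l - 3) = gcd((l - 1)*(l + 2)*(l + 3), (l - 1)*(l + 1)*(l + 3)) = l^2 + 2*l - 3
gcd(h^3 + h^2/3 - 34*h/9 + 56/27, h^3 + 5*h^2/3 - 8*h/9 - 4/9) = h - 2/3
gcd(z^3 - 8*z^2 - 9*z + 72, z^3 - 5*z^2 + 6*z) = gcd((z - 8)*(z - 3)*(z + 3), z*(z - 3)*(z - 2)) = z - 3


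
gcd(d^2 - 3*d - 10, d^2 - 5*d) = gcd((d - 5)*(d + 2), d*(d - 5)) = d - 5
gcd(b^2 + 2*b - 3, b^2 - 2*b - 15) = b + 3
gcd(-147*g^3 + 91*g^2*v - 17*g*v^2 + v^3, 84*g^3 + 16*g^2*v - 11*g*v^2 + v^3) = -7*g + v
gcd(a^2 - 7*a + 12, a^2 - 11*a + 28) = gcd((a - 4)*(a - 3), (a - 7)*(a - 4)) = a - 4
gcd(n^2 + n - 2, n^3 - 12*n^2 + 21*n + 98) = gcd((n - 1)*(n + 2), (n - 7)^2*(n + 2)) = n + 2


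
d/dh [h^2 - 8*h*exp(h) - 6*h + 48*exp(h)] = -8*h*exp(h) + 2*h + 40*exp(h) - 6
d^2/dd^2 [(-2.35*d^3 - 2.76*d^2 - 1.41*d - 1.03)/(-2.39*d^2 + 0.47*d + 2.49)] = (-2.8421709430404e-14*d^5 + 51.317138*d^3 + 150.352224*d^2 + 130.825722*d + 43.638626)/(13.651919*d^6 - 8.054061*d^5 - 41.085534*d^4 + 16.678279*d^3 + 42.804594*d^2 - 8.742141*d - 15.438249)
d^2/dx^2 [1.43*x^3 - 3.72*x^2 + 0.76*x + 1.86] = 8.58*x - 7.44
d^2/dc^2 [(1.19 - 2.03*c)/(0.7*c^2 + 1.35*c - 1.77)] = (-(1.4*c + 1.35)*(2.03*c - 1.19)*(2.8*c + 2.7) + (8.526*c + 3.815)*(0.7*c^2 + 1.35*c - 1.77))/(0.7*c^2 + 1.35*c - 1.77)^3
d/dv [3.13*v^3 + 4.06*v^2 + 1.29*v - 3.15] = 9.39*v^2 + 8.12*v + 1.29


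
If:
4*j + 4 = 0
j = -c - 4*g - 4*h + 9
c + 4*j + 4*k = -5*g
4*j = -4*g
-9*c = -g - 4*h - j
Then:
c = 3/5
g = 1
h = 27/20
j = -1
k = -2/5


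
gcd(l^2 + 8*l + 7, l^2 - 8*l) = 1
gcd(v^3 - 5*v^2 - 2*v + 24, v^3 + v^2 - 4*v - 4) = v + 2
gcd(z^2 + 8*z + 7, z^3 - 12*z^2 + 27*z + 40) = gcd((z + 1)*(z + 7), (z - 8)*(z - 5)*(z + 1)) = z + 1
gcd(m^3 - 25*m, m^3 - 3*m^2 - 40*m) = m^2 + 5*m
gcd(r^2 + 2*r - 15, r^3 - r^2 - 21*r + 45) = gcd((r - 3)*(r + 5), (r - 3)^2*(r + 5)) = r^2 + 2*r - 15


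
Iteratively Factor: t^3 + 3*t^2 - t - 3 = (t + 3)*(t^2 - 1) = (t + 1)*(t + 3)*(t - 1)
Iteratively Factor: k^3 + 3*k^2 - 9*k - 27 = (k + 3)*(k^2 - 9) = (k + 3)^2*(k - 3)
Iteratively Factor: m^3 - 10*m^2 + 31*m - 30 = (m - 5)*(m^2 - 5*m + 6) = (m - 5)*(m - 2)*(m - 3)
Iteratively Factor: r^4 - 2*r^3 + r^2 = (r - 1)*(r^3 - r^2) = r*(r - 1)*(r^2 - r) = r^2*(r - 1)*(r - 1)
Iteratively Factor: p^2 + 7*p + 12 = (p + 4)*(p + 3)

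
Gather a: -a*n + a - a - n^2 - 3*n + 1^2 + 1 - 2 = -a*n - n^2 - 3*n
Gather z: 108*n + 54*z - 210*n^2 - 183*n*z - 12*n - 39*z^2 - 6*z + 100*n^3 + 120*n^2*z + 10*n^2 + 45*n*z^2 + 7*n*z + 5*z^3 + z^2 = 100*n^3 - 200*n^2 + 96*n + 5*z^3 + z^2*(45*n - 38) + z*(120*n^2 - 176*n + 48)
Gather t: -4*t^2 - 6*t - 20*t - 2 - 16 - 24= -4*t^2 - 26*t - 42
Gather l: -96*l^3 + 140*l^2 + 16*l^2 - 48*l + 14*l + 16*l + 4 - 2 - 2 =-96*l^3 + 156*l^2 - 18*l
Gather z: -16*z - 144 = -16*z - 144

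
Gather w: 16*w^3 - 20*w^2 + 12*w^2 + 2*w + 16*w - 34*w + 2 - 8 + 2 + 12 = 16*w^3 - 8*w^2 - 16*w + 8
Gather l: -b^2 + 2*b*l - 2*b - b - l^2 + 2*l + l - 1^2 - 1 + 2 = -b^2 - 3*b - l^2 + l*(2*b + 3)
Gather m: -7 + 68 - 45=16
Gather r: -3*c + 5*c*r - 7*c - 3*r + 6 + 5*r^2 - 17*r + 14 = -10*c + 5*r^2 + r*(5*c - 20) + 20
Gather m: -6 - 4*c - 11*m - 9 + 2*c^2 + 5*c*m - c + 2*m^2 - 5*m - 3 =2*c^2 - 5*c + 2*m^2 + m*(5*c - 16) - 18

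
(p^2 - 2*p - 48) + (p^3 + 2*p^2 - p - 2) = p^3 + 3*p^2 - 3*p - 50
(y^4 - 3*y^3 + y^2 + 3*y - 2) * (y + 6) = y^5 + 3*y^4 - 17*y^3 + 9*y^2 + 16*y - 12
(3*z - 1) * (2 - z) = -3*z^2 + 7*z - 2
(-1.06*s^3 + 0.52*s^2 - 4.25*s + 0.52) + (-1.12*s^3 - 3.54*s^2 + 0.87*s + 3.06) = -2.18*s^3 - 3.02*s^2 - 3.38*s + 3.58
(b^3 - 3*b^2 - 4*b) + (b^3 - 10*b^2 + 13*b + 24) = 2*b^3 - 13*b^2 + 9*b + 24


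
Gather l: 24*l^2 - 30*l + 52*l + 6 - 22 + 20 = 24*l^2 + 22*l + 4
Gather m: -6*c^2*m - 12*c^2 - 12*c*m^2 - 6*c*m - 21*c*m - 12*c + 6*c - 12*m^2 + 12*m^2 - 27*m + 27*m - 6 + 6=-12*c^2 - 12*c*m^2 - 6*c + m*(-6*c^2 - 27*c)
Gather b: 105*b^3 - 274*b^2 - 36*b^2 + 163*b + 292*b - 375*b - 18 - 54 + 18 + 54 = 105*b^3 - 310*b^2 + 80*b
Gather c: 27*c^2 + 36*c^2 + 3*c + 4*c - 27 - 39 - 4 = 63*c^2 + 7*c - 70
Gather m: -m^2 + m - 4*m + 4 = -m^2 - 3*m + 4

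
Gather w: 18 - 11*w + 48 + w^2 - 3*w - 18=w^2 - 14*w + 48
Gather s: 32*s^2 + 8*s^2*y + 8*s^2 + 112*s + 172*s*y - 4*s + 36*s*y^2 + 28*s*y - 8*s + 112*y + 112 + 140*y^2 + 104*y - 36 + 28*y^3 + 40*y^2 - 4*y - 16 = s^2*(8*y + 40) + s*(36*y^2 + 200*y + 100) + 28*y^3 + 180*y^2 + 212*y + 60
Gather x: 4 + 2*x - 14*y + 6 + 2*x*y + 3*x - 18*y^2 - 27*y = x*(2*y + 5) - 18*y^2 - 41*y + 10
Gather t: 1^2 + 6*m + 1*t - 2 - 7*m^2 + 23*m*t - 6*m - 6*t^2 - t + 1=-7*m^2 + 23*m*t - 6*t^2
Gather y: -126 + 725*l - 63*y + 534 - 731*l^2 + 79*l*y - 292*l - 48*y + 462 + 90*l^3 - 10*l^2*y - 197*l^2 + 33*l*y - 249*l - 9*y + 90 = 90*l^3 - 928*l^2 + 184*l + y*(-10*l^2 + 112*l - 120) + 960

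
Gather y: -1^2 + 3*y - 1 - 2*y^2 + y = -2*y^2 + 4*y - 2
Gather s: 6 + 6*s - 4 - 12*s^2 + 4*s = -12*s^2 + 10*s + 2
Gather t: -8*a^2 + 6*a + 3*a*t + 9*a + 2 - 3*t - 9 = -8*a^2 + 15*a + t*(3*a - 3) - 7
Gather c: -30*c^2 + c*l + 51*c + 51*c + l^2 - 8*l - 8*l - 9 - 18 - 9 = -30*c^2 + c*(l + 102) + l^2 - 16*l - 36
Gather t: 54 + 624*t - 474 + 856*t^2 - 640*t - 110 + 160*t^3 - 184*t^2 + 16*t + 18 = 160*t^3 + 672*t^2 - 512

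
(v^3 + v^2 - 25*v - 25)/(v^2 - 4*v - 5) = v + 5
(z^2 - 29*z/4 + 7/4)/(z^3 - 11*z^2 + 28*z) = (z - 1/4)/(z*(z - 4))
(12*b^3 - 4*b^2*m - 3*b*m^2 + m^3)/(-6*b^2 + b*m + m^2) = (-6*b^2 - b*m + m^2)/(3*b + m)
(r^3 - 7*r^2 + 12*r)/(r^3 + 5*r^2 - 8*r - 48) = r*(r - 4)/(r^2 + 8*r + 16)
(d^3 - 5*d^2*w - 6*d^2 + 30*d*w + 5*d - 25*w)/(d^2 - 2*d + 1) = (d^2 - 5*d*w - 5*d + 25*w)/(d - 1)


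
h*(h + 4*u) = h^2 + 4*h*u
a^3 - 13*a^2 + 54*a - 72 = (a - 6)*(a - 4)*(a - 3)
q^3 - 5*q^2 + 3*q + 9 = (q - 3)^2*(q + 1)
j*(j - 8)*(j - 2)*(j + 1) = j^4 - 9*j^3 + 6*j^2 + 16*j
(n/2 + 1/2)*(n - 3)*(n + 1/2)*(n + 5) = n^4/2 + 7*n^3/4 - 23*n^2/4 - 43*n/4 - 15/4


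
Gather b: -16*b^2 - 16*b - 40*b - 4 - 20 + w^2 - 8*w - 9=-16*b^2 - 56*b + w^2 - 8*w - 33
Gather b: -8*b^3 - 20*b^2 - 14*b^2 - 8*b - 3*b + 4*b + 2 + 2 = -8*b^3 - 34*b^2 - 7*b + 4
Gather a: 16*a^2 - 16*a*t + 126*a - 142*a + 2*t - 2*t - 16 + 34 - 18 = 16*a^2 + a*(-16*t - 16)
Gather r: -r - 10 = -r - 10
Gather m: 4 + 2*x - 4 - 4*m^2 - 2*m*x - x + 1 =-4*m^2 - 2*m*x + x + 1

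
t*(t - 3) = t^2 - 3*t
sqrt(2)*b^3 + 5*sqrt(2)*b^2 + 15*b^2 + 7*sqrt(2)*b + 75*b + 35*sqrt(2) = (b + 5)*(b + 7*sqrt(2))*(sqrt(2)*b + 1)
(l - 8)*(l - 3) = l^2 - 11*l + 24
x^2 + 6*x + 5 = (x + 1)*(x + 5)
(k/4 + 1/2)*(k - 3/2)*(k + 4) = k^3/4 + 9*k^2/8 - k/4 - 3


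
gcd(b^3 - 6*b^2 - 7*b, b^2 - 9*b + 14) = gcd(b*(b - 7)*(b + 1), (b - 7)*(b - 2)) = b - 7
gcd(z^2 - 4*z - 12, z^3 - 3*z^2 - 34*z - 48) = z + 2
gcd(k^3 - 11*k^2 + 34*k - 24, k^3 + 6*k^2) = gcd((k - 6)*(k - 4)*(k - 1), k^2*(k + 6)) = 1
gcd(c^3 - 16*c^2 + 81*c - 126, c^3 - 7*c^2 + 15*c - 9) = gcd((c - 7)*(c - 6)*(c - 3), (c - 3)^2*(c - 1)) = c - 3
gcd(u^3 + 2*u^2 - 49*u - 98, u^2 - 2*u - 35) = u - 7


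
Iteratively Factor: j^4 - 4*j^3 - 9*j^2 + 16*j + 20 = (j + 1)*(j^3 - 5*j^2 - 4*j + 20) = (j - 5)*(j + 1)*(j^2 - 4) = (j - 5)*(j - 2)*(j + 1)*(j + 2)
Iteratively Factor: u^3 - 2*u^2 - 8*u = (u - 4)*(u^2 + 2*u) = u*(u - 4)*(u + 2)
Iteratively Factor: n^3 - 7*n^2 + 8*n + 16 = (n - 4)*(n^2 - 3*n - 4) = (n - 4)^2*(n + 1)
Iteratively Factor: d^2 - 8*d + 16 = (d - 4)*(d - 4)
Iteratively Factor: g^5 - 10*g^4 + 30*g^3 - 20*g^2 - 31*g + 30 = (g - 1)*(g^4 - 9*g^3 + 21*g^2 + g - 30) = (g - 2)*(g - 1)*(g^3 - 7*g^2 + 7*g + 15) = (g - 3)*(g - 2)*(g - 1)*(g^2 - 4*g - 5) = (g - 3)*(g - 2)*(g - 1)*(g + 1)*(g - 5)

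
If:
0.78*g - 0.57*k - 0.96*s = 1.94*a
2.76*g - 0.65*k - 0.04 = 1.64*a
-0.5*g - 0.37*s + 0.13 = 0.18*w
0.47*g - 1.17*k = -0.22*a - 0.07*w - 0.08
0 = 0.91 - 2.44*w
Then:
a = -0.19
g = -0.09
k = 0.02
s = 0.30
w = 0.37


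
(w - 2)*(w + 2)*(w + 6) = w^3 + 6*w^2 - 4*w - 24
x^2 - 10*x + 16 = (x - 8)*(x - 2)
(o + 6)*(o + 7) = o^2 + 13*o + 42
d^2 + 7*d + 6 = (d + 1)*(d + 6)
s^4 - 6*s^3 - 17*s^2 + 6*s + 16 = (s - 8)*(s - 1)*(s + 1)*(s + 2)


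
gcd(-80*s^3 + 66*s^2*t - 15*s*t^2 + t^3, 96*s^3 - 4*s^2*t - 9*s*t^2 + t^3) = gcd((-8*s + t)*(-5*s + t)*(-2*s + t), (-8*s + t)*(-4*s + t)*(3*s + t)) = 8*s - t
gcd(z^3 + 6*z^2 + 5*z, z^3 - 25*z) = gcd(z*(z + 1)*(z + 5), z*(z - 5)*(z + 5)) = z^2 + 5*z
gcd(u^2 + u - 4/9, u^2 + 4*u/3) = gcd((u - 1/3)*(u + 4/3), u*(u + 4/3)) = u + 4/3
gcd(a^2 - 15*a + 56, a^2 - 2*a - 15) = 1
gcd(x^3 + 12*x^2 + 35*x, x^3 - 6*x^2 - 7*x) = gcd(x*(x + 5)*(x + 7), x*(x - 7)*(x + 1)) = x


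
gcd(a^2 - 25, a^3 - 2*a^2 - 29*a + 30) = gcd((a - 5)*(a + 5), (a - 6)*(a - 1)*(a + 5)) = a + 5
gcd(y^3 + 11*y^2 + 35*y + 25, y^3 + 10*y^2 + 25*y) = y^2 + 10*y + 25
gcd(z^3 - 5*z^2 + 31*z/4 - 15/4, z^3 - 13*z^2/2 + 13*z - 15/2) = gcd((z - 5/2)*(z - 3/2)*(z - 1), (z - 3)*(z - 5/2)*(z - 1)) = z^2 - 7*z/2 + 5/2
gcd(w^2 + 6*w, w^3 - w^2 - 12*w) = w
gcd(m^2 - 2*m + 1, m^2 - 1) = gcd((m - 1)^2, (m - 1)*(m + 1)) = m - 1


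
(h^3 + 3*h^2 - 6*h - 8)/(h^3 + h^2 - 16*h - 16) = (h - 2)/(h - 4)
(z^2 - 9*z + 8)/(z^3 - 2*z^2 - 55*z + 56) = 1/(z + 7)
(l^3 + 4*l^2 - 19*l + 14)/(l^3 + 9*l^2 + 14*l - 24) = (l^2 + 5*l - 14)/(l^2 + 10*l + 24)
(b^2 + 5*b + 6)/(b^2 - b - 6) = (b + 3)/(b - 3)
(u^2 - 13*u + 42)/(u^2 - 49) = (u - 6)/(u + 7)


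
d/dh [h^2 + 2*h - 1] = 2*h + 2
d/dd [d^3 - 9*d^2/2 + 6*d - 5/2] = 3*d^2 - 9*d + 6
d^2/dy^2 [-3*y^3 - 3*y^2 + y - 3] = -18*y - 6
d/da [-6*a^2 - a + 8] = -12*a - 1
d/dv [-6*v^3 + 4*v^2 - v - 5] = -18*v^2 + 8*v - 1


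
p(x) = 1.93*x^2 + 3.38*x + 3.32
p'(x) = 3.86*x + 3.38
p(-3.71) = 17.34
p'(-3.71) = -10.94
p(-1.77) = 3.38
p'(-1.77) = -3.45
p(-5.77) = 48.07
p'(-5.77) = -18.89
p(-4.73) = 30.51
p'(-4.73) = -14.88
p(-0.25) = 2.60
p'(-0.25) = 2.42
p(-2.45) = 6.62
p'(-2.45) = -6.08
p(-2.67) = 8.05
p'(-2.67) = -6.93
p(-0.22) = 2.67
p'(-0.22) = 2.53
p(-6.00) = 52.52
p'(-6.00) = -19.78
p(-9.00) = 129.23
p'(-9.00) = -31.36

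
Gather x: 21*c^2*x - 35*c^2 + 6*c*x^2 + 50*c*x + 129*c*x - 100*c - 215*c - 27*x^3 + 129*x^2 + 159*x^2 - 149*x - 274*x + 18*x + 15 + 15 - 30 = -35*c^2 - 315*c - 27*x^3 + x^2*(6*c + 288) + x*(21*c^2 + 179*c - 405)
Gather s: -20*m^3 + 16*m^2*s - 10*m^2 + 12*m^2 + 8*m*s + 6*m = -20*m^3 + 2*m^2 + 6*m + s*(16*m^2 + 8*m)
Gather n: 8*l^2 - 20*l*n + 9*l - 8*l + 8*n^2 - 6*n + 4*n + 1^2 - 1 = 8*l^2 + l + 8*n^2 + n*(-20*l - 2)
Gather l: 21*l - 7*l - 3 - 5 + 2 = 14*l - 6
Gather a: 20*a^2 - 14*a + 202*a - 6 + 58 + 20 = 20*a^2 + 188*a + 72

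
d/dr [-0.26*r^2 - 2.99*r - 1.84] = -0.52*r - 2.99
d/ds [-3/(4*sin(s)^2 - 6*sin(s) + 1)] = 6*(4*sin(s) - 3)*cos(s)/(4*sin(s)^2 - 6*sin(s) + 1)^2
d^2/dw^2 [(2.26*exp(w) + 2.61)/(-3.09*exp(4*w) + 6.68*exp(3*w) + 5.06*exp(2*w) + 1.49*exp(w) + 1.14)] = (-194.208354*exp(8*w) + 114.411576*exp(7*w) + 906.376748*exp(6*w) - 881.296266*exp(5*w) - 1125.468549*exp(4*w) - 225.587444*exp(3*w) + 198.06705*exp(2*w) + 58.266471*exp(w) + 1.49625)*exp(w)/(29.503629*exp(12*w) - 191.343924*exp(11*w) + 268.70949*exp(10*w) + 285.909193*exp(9*w) - 288.144834*exp(8*w) - 431.591988*exp(7*w) - 456.815513*exp(6*w) - 358.644324*exp(5*w) - 177.298026*exp(4*w) - 80.921429*exp(3*w) - 27.32067*exp(2*w) - 5.809212*exp(w) - 1.481544)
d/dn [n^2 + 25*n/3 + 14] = 2*n + 25/3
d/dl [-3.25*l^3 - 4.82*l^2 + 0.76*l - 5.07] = -9.75*l^2 - 9.64*l + 0.76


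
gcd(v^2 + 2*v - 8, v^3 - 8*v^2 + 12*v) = v - 2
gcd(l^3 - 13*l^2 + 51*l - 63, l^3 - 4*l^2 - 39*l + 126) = l^2 - 10*l + 21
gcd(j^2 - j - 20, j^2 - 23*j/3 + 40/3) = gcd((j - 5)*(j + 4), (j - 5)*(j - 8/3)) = j - 5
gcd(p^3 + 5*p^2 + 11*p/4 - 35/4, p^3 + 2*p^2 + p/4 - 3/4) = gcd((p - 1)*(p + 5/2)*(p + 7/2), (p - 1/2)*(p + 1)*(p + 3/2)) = 1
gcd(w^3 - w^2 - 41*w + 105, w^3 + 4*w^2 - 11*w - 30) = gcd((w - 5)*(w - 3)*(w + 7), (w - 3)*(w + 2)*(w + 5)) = w - 3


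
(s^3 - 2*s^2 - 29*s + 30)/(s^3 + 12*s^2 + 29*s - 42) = (s^2 - s - 30)/(s^2 + 13*s + 42)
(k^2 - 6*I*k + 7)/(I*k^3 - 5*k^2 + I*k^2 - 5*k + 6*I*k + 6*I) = (-I*k^2 - 6*k - 7*I)/(k^3 + k^2*(1 + 5*I) + k*(6 + 5*I) + 6)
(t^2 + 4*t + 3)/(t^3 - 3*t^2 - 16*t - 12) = (t + 3)/(t^2 - 4*t - 12)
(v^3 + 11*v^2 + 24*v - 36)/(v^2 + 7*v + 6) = (v^2 + 5*v - 6)/(v + 1)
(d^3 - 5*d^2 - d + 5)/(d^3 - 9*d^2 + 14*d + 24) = (d^2 - 6*d + 5)/(d^2 - 10*d + 24)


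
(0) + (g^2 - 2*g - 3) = g^2 - 2*g - 3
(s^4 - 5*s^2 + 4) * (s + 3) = s^5 + 3*s^4 - 5*s^3 - 15*s^2 + 4*s + 12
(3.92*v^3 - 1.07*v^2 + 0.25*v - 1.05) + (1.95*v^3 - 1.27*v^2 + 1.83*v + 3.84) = 5.87*v^3 - 2.34*v^2 + 2.08*v + 2.79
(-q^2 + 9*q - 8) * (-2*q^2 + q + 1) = 2*q^4 - 19*q^3 + 24*q^2 + q - 8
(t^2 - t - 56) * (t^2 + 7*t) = t^4 + 6*t^3 - 63*t^2 - 392*t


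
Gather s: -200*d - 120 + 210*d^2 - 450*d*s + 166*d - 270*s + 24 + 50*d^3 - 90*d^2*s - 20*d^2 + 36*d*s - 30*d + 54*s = 50*d^3 + 190*d^2 - 64*d + s*(-90*d^2 - 414*d - 216) - 96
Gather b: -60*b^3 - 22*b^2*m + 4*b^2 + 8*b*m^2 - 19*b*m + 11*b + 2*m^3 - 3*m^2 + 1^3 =-60*b^3 + b^2*(4 - 22*m) + b*(8*m^2 - 19*m + 11) + 2*m^3 - 3*m^2 + 1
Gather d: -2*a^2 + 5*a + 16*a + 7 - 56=-2*a^2 + 21*a - 49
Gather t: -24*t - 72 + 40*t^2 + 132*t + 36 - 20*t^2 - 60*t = 20*t^2 + 48*t - 36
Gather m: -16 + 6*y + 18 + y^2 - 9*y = y^2 - 3*y + 2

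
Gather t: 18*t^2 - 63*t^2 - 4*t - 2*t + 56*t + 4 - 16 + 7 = -45*t^2 + 50*t - 5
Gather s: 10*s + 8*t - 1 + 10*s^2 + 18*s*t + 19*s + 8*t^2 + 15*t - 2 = 10*s^2 + s*(18*t + 29) + 8*t^2 + 23*t - 3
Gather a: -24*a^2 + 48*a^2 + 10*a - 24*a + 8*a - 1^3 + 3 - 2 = 24*a^2 - 6*a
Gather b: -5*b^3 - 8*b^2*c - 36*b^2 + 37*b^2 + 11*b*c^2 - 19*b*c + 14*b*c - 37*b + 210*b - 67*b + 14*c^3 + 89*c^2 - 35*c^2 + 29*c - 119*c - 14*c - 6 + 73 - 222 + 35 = -5*b^3 + b^2*(1 - 8*c) + b*(11*c^2 - 5*c + 106) + 14*c^3 + 54*c^2 - 104*c - 120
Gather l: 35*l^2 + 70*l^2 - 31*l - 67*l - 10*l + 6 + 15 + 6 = 105*l^2 - 108*l + 27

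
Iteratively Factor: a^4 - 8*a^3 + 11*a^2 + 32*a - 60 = (a - 5)*(a^3 - 3*a^2 - 4*a + 12) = (a - 5)*(a - 2)*(a^2 - a - 6) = (a - 5)*(a - 2)*(a + 2)*(a - 3)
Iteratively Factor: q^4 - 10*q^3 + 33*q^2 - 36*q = (q - 4)*(q^3 - 6*q^2 + 9*q) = (q - 4)*(q - 3)*(q^2 - 3*q) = q*(q - 4)*(q - 3)*(q - 3)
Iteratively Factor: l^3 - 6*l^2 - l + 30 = (l - 3)*(l^2 - 3*l - 10) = (l - 3)*(l + 2)*(l - 5)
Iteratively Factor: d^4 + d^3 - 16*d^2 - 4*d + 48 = (d + 4)*(d^3 - 3*d^2 - 4*d + 12) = (d + 2)*(d + 4)*(d^2 - 5*d + 6) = (d - 2)*(d + 2)*(d + 4)*(d - 3)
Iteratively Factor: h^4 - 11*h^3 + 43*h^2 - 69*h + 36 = (h - 4)*(h^3 - 7*h^2 + 15*h - 9) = (h - 4)*(h - 3)*(h^2 - 4*h + 3) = (h - 4)*(h - 3)^2*(h - 1)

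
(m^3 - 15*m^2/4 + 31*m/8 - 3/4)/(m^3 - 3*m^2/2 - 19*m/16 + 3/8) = 2*(2*m - 3)/(4*m + 3)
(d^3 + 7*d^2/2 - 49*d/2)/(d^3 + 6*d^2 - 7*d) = (d - 7/2)/(d - 1)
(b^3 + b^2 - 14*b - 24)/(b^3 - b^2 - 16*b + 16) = (b^2 + 5*b + 6)/(b^2 + 3*b - 4)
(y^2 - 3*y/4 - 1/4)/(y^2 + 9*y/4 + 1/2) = (y - 1)/(y + 2)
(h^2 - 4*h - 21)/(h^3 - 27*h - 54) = (h - 7)/(h^2 - 3*h - 18)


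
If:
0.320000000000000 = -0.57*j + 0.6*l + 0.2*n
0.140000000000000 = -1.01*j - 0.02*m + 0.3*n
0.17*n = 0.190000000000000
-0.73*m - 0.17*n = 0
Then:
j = 0.20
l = 0.35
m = -0.26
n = 1.12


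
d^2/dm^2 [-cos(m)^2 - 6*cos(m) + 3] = 6*cos(m) + 2*cos(2*m)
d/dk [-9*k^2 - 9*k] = -18*k - 9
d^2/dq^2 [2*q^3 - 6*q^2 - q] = 12*q - 12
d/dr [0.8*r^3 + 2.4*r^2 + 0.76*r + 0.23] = 2.4*r^2 + 4.8*r + 0.76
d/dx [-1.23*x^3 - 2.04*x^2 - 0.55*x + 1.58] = -3.69*x^2 - 4.08*x - 0.55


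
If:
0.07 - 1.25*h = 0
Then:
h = 0.06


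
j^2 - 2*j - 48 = (j - 8)*(j + 6)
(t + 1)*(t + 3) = t^2 + 4*t + 3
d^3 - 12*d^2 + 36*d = d*(d - 6)^2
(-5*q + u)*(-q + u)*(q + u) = 5*q^3 - q^2*u - 5*q*u^2 + u^3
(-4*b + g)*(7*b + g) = -28*b^2 + 3*b*g + g^2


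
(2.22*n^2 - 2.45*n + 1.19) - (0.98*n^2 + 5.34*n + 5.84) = 1.24*n^2 - 7.79*n - 4.65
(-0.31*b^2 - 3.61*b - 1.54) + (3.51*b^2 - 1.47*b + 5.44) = 3.2*b^2 - 5.08*b + 3.9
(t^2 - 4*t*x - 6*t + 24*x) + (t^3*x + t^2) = t^3*x + 2*t^2 - 4*t*x - 6*t + 24*x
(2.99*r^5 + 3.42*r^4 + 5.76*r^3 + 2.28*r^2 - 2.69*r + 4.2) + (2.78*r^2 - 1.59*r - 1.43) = 2.99*r^5 + 3.42*r^4 + 5.76*r^3 + 5.06*r^2 - 4.28*r + 2.77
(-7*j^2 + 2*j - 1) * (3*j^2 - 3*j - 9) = -21*j^4 + 27*j^3 + 54*j^2 - 15*j + 9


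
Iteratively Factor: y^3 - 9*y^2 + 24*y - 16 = (y - 4)*(y^2 - 5*y + 4) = (y - 4)^2*(y - 1)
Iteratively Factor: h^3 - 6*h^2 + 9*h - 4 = (h - 1)*(h^2 - 5*h + 4) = (h - 4)*(h - 1)*(h - 1)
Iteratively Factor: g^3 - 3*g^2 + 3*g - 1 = (g - 1)*(g^2 - 2*g + 1) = (g - 1)^2*(g - 1)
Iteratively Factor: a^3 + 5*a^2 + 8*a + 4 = (a + 1)*(a^2 + 4*a + 4) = (a + 1)*(a + 2)*(a + 2)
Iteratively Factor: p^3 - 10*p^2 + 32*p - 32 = (p - 2)*(p^2 - 8*p + 16) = (p - 4)*(p - 2)*(p - 4)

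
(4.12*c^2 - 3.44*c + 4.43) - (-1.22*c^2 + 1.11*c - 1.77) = 5.34*c^2 - 4.55*c + 6.2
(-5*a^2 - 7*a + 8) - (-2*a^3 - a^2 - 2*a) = 2*a^3 - 4*a^2 - 5*a + 8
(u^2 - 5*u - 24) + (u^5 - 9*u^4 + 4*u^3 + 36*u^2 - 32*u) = u^5 - 9*u^4 + 4*u^3 + 37*u^2 - 37*u - 24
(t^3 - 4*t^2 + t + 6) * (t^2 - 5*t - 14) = t^5 - 9*t^4 + 7*t^3 + 57*t^2 - 44*t - 84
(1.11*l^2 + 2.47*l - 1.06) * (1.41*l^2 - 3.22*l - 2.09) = 1.5651*l^4 - 0.0915000000000008*l^3 - 11.7679*l^2 - 1.7491*l + 2.2154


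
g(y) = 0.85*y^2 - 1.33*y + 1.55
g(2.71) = 4.19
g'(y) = 1.7*y - 1.33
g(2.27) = 2.91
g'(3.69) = 4.94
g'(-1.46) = -3.81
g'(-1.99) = -4.71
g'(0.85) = 0.12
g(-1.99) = 7.56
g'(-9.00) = -16.63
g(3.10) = 5.60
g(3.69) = 8.22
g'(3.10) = 3.94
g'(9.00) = 13.97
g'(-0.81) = -2.71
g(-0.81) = 3.18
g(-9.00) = 82.37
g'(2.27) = 2.53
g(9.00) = 58.43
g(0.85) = 1.03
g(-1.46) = 5.30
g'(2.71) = 3.28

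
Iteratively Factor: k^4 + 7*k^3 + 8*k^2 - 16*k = (k + 4)*(k^3 + 3*k^2 - 4*k) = (k + 4)^2*(k^2 - k) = k*(k + 4)^2*(k - 1)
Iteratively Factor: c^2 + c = (c + 1)*(c)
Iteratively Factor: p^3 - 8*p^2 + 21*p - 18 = (p - 3)*(p^2 - 5*p + 6) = (p - 3)^2*(p - 2)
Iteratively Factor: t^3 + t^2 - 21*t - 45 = (t - 5)*(t^2 + 6*t + 9) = (t - 5)*(t + 3)*(t + 3)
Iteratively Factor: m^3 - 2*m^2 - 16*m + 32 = (m - 4)*(m^2 + 2*m - 8) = (m - 4)*(m - 2)*(m + 4)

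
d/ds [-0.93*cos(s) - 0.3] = 0.93*sin(s)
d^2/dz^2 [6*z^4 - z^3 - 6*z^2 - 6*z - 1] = 72*z^2 - 6*z - 12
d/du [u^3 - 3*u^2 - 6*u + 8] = 3*u^2 - 6*u - 6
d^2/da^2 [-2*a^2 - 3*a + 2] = -4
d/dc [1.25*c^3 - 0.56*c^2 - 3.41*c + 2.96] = 3.75*c^2 - 1.12*c - 3.41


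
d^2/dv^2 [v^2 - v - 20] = 2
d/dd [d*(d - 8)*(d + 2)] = 3*d^2 - 12*d - 16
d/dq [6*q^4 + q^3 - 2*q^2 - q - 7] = 24*q^3 + 3*q^2 - 4*q - 1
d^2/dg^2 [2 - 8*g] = 0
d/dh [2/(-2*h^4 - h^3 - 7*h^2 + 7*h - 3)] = 2*(8*h^3 + 3*h^2 + 14*h - 7)/(2*h^4 + h^3 + 7*h^2 - 7*h + 3)^2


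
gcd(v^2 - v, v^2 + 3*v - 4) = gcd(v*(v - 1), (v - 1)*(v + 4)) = v - 1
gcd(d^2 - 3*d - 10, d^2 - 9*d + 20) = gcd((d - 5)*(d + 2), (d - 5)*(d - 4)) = d - 5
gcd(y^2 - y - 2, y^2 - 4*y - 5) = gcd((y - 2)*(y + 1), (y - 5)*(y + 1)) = y + 1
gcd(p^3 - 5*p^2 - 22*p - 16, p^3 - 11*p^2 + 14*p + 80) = p^2 - 6*p - 16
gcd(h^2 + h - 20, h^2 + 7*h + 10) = h + 5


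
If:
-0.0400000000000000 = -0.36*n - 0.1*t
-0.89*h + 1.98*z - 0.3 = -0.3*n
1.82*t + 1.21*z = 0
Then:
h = 2.28696958472239*z - 0.299625468164794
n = 0.184676434676435*z + 0.111111111111111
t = -0.664835164835165*z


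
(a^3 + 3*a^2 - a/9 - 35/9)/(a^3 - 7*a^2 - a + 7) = (a^2 + 4*a + 35/9)/(a^2 - 6*a - 7)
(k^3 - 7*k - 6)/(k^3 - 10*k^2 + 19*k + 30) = (k^2 - k - 6)/(k^2 - 11*k + 30)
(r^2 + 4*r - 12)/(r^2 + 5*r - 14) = (r + 6)/(r + 7)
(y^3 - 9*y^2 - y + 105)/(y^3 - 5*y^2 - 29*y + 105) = (y^2 - 2*y - 15)/(y^2 + 2*y - 15)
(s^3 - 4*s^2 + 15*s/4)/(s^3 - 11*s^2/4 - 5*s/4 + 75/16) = 4*s/(4*s + 5)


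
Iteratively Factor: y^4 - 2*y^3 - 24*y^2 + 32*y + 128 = (y - 4)*(y^3 + 2*y^2 - 16*y - 32) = (y - 4)*(y + 4)*(y^2 - 2*y - 8) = (y - 4)*(y + 2)*(y + 4)*(y - 4)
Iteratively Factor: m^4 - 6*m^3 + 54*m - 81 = (m + 3)*(m^3 - 9*m^2 + 27*m - 27) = (m - 3)*(m + 3)*(m^2 - 6*m + 9) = (m - 3)^2*(m + 3)*(m - 3)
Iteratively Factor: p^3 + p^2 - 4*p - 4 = (p + 1)*(p^2 - 4) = (p - 2)*(p + 1)*(p + 2)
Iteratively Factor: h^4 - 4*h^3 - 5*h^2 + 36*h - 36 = (h + 3)*(h^3 - 7*h^2 + 16*h - 12) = (h - 2)*(h + 3)*(h^2 - 5*h + 6) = (h - 3)*(h - 2)*(h + 3)*(h - 2)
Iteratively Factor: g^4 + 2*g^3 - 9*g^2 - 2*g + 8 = (g + 4)*(g^3 - 2*g^2 - g + 2) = (g + 1)*(g + 4)*(g^2 - 3*g + 2) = (g - 1)*(g + 1)*(g + 4)*(g - 2)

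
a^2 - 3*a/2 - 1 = (a - 2)*(a + 1/2)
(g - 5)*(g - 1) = g^2 - 6*g + 5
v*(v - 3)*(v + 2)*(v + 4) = v^4 + 3*v^3 - 10*v^2 - 24*v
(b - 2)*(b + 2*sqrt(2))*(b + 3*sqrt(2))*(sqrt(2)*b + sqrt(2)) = sqrt(2)*b^4 - sqrt(2)*b^3 + 10*b^3 - 10*b^2 + 10*sqrt(2)*b^2 - 20*b - 12*sqrt(2)*b - 24*sqrt(2)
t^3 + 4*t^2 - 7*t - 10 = (t - 2)*(t + 1)*(t + 5)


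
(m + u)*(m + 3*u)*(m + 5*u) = m^3 + 9*m^2*u + 23*m*u^2 + 15*u^3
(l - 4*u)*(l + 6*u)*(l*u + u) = l^3*u + 2*l^2*u^2 + l^2*u - 24*l*u^3 + 2*l*u^2 - 24*u^3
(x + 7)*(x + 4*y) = x^2 + 4*x*y + 7*x + 28*y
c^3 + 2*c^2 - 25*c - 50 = (c - 5)*(c + 2)*(c + 5)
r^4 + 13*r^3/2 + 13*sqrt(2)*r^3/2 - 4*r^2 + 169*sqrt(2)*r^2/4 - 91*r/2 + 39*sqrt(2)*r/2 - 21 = (r + 1/2)*(r + 6)*(r - sqrt(2)/2)*(r + 7*sqrt(2))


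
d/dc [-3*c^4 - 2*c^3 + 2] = c^2*(-12*c - 6)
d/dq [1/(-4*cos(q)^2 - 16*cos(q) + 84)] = -(cos(q) + 2)*sin(q)/(2*(cos(q)^2 + 4*cos(q) - 21)^2)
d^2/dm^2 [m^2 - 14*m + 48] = 2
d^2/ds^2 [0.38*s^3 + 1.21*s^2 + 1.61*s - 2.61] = 2.28*s + 2.42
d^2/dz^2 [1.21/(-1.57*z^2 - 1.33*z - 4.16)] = (5.965058*z^2 + 5.053202*z - 1.21*(3.14*z + 1.33)*(6.28*z + 2.66) + 15.805504)/(1.57*z^2 + 1.33*z + 4.16)^3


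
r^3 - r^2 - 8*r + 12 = (r - 2)^2*(r + 3)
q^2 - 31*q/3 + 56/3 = (q - 8)*(q - 7/3)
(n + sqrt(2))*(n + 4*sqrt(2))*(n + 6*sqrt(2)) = n^3 + 11*sqrt(2)*n^2 + 68*n + 48*sqrt(2)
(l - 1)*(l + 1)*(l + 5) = l^3 + 5*l^2 - l - 5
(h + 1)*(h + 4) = h^2 + 5*h + 4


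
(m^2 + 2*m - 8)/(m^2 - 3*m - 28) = (m - 2)/(m - 7)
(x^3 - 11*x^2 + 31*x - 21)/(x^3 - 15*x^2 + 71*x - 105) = (x - 1)/(x - 5)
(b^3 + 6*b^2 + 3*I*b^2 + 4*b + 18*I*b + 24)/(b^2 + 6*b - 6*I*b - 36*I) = (b^2 + 3*I*b + 4)/(b - 6*I)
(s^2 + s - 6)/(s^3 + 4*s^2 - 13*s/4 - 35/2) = 4*(s + 3)/(4*s^2 + 24*s + 35)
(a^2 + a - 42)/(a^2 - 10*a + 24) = (a + 7)/(a - 4)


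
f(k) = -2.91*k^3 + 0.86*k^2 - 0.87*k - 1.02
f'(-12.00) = -1278.63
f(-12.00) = 5161.74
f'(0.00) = -0.87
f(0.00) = -1.02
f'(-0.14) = -1.28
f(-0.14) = -0.87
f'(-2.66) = -67.22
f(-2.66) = 62.15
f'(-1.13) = -13.96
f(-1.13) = 5.26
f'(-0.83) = -8.31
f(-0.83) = 1.96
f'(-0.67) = -5.94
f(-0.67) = 0.82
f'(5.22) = -229.77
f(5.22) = -396.04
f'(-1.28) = -17.37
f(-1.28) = 7.61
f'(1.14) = -10.25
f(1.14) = -5.21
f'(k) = -8.73*k^2 + 1.72*k - 0.87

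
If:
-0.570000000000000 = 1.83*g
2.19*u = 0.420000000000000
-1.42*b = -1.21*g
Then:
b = -0.27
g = -0.31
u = 0.19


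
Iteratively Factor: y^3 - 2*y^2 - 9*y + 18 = (y - 3)*(y^2 + y - 6) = (y - 3)*(y - 2)*(y + 3)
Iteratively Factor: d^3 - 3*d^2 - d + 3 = (d - 3)*(d^2 - 1) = (d - 3)*(d + 1)*(d - 1)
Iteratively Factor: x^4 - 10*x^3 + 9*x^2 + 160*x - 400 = (x - 4)*(x^3 - 6*x^2 - 15*x + 100) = (x - 5)*(x - 4)*(x^2 - x - 20) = (x - 5)^2*(x - 4)*(x + 4)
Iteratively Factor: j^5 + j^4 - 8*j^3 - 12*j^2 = (j - 3)*(j^4 + 4*j^3 + 4*j^2) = (j - 3)*(j + 2)*(j^3 + 2*j^2) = (j - 3)*(j + 2)^2*(j^2) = j*(j - 3)*(j + 2)^2*(j)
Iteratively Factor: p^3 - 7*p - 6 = (p - 3)*(p^2 + 3*p + 2) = (p - 3)*(p + 2)*(p + 1)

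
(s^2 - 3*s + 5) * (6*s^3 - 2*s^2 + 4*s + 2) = 6*s^5 - 20*s^4 + 40*s^3 - 20*s^2 + 14*s + 10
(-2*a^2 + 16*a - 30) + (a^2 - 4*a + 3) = -a^2 + 12*a - 27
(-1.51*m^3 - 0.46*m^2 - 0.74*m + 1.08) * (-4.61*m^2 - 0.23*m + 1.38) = 6.9611*m^5 + 2.4679*m^4 + 1.4334*m^3 - 5.4434*m^2 - 1.2696*m + 1.4904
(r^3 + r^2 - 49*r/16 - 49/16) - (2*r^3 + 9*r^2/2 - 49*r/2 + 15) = -r^3 - 7*r^2/2 + 343*r/16 - 289/16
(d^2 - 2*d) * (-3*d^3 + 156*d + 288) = -3*d^5 + 6*d^4 + 156*d^3 - 24*d^2 - 576*d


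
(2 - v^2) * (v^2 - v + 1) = -v^4 + v^3 + v^2 - 2*v + 2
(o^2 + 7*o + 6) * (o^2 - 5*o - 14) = o^4 + 2*o^3 - 43*o^2 - 128*o - 84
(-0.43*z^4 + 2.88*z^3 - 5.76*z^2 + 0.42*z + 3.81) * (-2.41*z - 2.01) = 1.0363*z^5 - 6.0765*z^4 + 8.0928*z^3 + 10.5654*z^2 - 10.0263*z - 7.6581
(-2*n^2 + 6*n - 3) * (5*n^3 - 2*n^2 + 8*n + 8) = -10*n^5 + 34*n^4 - 43*n^3 + 38*n^2 + 24*n - 24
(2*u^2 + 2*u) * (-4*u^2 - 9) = -8*u^4 - 8*u^3 - 18*u^2 - 18*u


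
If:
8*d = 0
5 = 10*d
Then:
No Solution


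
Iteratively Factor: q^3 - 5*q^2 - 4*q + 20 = (q + 2)*(q^2 - 7*q + 10) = (q - 5)*(q + 2)*(q - 2)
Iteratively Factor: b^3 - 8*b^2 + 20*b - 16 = (b - 2)*(b^2 - 6*b + 8) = (b - 2)^2*(b - 4)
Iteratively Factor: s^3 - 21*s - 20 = (s - 5)*(s^2 + 5*s + 4) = (s - 5)*(s + 1)*(s + 4)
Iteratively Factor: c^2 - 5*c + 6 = (c - 3)*(c - 2)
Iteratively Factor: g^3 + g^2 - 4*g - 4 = (g - 2)*(g^2 + 3*g + 2) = (g - 2)*(g + 2)*(g + 1)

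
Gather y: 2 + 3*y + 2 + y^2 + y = y^2 + 4*y + 4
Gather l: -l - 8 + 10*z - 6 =-l + 10*z - 14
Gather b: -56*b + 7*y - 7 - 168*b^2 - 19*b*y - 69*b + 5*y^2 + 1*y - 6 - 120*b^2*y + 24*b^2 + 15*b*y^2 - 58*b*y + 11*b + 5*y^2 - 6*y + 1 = b^2*(-120*y - 144) + b*(15*y^2 - 77*y - 114) + 10*y^2 + 2*y - 12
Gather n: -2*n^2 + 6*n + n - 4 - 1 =-2*n^2 + 7*n - 5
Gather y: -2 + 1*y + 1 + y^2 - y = y^2 - 1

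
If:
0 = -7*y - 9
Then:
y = -9/7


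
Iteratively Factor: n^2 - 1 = (n - 1)*(n + 1)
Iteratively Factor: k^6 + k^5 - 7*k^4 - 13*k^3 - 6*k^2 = (k + 2)*(k^5 - k^4 - 5*k^3 - 3*k^2) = (k + 1)*(k + 2)*(k^4 - 2*k^3 - 3*k^2) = k*(k + 1)*(k + 2)*(k^3 - 2*k^2 - 3*k) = k*(k + 1)^2*(k + 2)*(k^2 - 3*k) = k^2*(k + 1)^2*(k + 2)*(k - 3)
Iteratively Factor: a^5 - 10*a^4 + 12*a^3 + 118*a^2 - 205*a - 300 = (a - 5)*(a^4 - 5*a^3 - 13*a^2 + 53*a + 60) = (a - 5)^2*(a^3 - 13*a - 12) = (a - 5)^2*(a + 3)*(a^2 - 3*a - 4) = (a - 5)^2*(a + 1)*(a + 3)*(a - 4)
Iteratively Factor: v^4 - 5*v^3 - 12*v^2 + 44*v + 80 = (v + 2)*(v^3 - 7*v^2 + 2*v + 40) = (v - 4)*(v + 2)*(v^2 - 3*v - 10) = (v - 4)*(v + 2)^2*(v - 5)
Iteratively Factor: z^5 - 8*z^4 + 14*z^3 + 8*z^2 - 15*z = (z - 5)*(z^4 - 3*z^3 - z^2 + 3*z) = (z - 5)*(z + 1)*(z^3 - 4*z^2 + 3*z) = (z - 5)*(z - 3)*(z + 1)*(z^2 - z) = z*(z - 5)*(z - 3)*(z + 1)*(z - 1)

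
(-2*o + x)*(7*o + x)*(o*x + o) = -14*o^3*x - 14*o^3 + 5*o^2*x^2 + 5*o^2*x + o*x^3 + o*x^2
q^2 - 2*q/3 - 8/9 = (q - 4/3)*(q + 2/3)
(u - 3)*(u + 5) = u^2 + 2*u - 15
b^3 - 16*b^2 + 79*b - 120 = (b - 8)*(b - 5)*(b - 3)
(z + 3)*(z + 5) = z^2 + 8*z + 15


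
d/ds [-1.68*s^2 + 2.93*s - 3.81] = 2.93 - 3.36*s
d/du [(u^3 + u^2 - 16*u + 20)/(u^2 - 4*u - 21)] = (u^4 - 8*u^3 - 51*u^2 - 82*u + 416)/(u^4 - 8*u^3 - 26*u^2 + 168*u + 441)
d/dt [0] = 0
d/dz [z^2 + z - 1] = 2*z + 1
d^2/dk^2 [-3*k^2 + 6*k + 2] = -6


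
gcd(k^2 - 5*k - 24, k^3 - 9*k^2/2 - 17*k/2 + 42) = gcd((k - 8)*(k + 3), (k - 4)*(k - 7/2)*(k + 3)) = k + 3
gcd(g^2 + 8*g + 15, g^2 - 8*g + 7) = 1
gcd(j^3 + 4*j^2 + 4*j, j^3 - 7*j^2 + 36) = j + 2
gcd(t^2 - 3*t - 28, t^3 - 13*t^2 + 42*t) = t - 7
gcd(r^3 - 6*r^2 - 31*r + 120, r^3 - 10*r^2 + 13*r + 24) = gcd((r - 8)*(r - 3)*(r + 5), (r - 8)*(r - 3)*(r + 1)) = r^2 - 11*r + 24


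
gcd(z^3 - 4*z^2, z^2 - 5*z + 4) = z - 4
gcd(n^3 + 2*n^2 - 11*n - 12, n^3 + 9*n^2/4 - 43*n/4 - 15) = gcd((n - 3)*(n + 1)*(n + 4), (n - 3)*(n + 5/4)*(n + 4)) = n^2 + n - 12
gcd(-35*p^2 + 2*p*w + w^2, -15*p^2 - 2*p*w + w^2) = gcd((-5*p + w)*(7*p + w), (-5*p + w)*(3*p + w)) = 5*p - w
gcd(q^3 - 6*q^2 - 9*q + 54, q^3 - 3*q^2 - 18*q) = q^2 - 3*q - 18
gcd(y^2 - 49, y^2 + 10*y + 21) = y + 7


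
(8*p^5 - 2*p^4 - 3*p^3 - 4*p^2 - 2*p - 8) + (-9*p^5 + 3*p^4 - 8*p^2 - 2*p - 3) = -p^5 + p^4 - 3*p^3 - 12*p^2 - 4*p - 11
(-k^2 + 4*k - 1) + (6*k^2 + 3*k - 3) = 5*k^2 + 7*k - 4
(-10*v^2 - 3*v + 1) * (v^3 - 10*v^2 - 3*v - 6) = -10*v^5 + 97*v^4 + 61*v^3 + 59*v^2 + 15*v - 6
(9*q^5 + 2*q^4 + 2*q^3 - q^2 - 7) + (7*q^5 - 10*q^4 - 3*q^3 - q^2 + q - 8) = 16*q^5 - 8*q^4 - q^3 - 2*q^2 + q - 15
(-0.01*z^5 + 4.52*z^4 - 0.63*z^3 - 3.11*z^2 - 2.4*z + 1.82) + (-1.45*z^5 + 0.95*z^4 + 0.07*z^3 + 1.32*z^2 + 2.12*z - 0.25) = -1.46*z^5 + 5.47*z^4 - 0.56*z^3 - 1.79*z^2 - 0.28*z + 1.57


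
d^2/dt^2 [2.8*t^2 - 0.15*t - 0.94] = 5.60000000000000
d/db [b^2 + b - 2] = 2*b + 1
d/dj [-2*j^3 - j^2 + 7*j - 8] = -6*j^2 - 2*j + 7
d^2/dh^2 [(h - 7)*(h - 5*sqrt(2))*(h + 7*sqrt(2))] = 6*h - 14 + 4*sqrt(2)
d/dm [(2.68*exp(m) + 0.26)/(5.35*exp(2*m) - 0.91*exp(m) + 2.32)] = (-14.338*exp(2*m) - 2.782*exp(m) + 6.4542)*exp(m)/(28.6225*exp(4*m) - 9.737*exp(3*m) + 25.6521*exp(2*m) - 4.2224*exp(m) + 5.3824)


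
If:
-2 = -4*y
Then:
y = 1/2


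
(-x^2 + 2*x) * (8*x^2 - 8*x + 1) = -8*x^4 + 24*x^3 - 17*x^2 + 2*x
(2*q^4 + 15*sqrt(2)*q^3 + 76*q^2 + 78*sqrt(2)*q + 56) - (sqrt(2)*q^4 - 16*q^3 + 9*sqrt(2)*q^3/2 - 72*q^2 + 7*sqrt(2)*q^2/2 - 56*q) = -sqrt(2)*q^4 + 2*q^4 + 21*sqrt(2)*q^3/2 + 16*q^3 - 7*sqrt(2)*q^2/2 + 148*q^2 + 56*q + 78*sqrt(2)*q + 56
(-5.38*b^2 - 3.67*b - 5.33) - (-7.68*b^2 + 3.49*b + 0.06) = 2.3*b^2 - 7.16*b - 5.39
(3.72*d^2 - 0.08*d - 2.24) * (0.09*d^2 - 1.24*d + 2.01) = 0.3348*d^4 - 4.62*d^3 + 7.3748*d^2 + 2.6168*d - 4.5024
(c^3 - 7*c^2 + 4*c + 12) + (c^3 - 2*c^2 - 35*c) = 2*c^3 - 9*c^2 - 31*c + 12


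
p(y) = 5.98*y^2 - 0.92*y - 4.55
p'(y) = 11.96*y - 0.92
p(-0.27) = -3.87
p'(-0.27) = -4.15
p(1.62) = 9.65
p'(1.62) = 18.46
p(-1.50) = 10.28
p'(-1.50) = -18.86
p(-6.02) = 217.71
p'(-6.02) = -72.92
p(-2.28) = 28.63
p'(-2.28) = -28.19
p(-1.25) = 5.94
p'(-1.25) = -15.87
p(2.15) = 21.11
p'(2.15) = 24.79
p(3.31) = 57.92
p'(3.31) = 38.67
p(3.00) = 46.51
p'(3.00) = 34.96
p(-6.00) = 216.25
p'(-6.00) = -72.68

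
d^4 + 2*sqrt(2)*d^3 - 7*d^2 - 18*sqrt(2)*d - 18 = (d - 3)*(d + 3)*(d + sqrt(2))^2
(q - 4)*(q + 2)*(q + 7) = q^3 + 5*q^2 - 22*q - 56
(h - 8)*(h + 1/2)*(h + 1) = h^3 - 13*h^2/2 - 23*h/2 - 4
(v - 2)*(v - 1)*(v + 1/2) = v^3 - 5*v^2/2 + v/2 + 1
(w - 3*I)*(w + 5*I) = w^2 + 2*I*w + 15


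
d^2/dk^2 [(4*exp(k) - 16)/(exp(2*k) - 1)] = 4*(8*(exp(k) - 4)*exp(3*k) - 8*(exp(k) - 2)*(exp(2*k) - 1)*exp(k) + (exp(2*k) - 1)^2)*exp(k)/(exp(2*k) - 1)^3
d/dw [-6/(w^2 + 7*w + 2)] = 6*(2*w + 7)/(w^2 + 7*w + 2)^2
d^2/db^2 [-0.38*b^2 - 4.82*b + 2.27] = -0.760000000000000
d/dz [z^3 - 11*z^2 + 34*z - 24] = 3*z^2 - 22*z + 34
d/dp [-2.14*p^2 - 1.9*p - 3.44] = -4.28*p - 1.9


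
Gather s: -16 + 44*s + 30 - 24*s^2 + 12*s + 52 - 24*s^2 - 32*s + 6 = -48*s^2 + 24*s + 72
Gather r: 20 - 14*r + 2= 22 - 14*r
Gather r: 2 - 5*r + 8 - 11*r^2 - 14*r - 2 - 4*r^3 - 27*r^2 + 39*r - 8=-4*r^3 - 38*r^2 + 20*r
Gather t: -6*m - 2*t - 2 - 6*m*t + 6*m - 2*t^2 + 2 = -2*t^2 + t*(-6*m - 2)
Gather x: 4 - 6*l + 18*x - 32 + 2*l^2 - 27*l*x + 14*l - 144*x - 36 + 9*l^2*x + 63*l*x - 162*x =2*l^2 + 8*l + x*(9*l^2 + 36*l - 288) - 64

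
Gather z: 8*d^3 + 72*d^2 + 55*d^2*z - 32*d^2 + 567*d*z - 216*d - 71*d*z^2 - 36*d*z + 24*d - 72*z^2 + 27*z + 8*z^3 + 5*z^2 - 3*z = 8*d^3 + 40*d^2 - 192*d + 8*z^3 + z^2*(-71*d - 67) + z*(55*d^2 + 531*d + 24)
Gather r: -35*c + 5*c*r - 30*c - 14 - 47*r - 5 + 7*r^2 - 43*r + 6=-65*c + 7*r^2 + r*(5*c - 90) - 13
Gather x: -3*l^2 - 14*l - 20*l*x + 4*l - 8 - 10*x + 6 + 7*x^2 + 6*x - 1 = -3*l^2 - 10*l + 7*x^2 + x*(-20*l - 4) - 3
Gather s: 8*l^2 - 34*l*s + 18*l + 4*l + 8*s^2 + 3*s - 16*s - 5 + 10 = 8*l^2 + 22*l + 8*s^2 + s*(-34*l - 13) + 5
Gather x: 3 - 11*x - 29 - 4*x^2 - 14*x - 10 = -4*x^2 - 25*x - 36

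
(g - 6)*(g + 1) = g^2 - 5*g - 6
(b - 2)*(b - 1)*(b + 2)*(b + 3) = b^4 + 2*b^3 - 7*b^2 - 8*b + 12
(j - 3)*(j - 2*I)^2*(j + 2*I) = j^4 - 3*j^3 - 2*I*j^3 + 4*j^2 + 6*I*j^2 - 12*j - 8*I*j + 24*I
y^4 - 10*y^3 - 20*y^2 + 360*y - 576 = (y - 8)*(y - 6)*(y - 2)*(y + 6)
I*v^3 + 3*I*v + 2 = (v - I)*(v + 2*I)*(I*v + 1)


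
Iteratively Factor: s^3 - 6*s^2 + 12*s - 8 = (s - 2)*(s^2 - 4*s + 4) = (s - 2)^2*(s - 2)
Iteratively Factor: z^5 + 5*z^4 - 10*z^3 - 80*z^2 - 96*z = (z - 4)*(z^4 + 9*z^3 + 26*z^2 + 24*z) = z*(z - 4)*(z^3 + 9*z^2 + 26*z + 24) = z*(z - 4)*(z + 2)*(z^2 + 7*z + 12) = z*(z - 4)*(z + 2)*(z + 4)*(z + 3)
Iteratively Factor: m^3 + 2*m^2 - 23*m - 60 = (m + 4)*(m^2 - 2*m - 15) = (m + 3)*(m + 4)*(m - 5)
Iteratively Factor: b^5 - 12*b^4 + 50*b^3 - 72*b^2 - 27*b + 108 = (b - 4)*(b^4 - 8*b^3 + 18*b^2 - 27) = (b - 4)*(b - 3)*(b^3 - 5*b^2 + 3*b + 9) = (b - 4)*(b - 3)^2*(b^2 - 2*b - 3) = (b - 4)*(b - 3)^2*(b + 1)*(b - 3)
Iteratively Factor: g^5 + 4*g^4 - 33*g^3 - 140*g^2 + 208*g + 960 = (g - 3)*(g^4 + 7*g^3 - 12*g^2 - 176*g - 320) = (g - 3)*(g + 4)*(g^3 + 3*g^2 - 24*g - 80) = (g - 5)*(g - 3)*(g + 4)*(g^2 + 8*g + 16) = (g - 5)*(g - 3)*(g + 4)^2*(g + 4)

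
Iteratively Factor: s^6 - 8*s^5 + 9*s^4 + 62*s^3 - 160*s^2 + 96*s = (s - 4)*(s^5 - 4*s^4 - 7*s^3 + 34*s^2 - 24*s) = (s - 4)*(s - 2)*(s^4 - 2*s^3 - 11*s^2 + 12*s) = (s - 4)*(s - 2)*(s - 1)*(s^3 - s^2 - 12*s) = (s - 4)^2*(s - 2)*(s - 1)*(s^2 + 3*s) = (s - 4)^2*(s - 2)*(s - 1)*(s + 3)*(s)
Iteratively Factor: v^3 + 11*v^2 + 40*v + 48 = (v + 4)*(v^2 + 7*v + 12) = (v + 4)^2*(v + 3)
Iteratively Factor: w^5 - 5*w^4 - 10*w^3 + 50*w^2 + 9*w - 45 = (w + 3)*(w^4 - 8*w^3 + 14*w^2 + 8*w - 15) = (w - 5)*(w + 3)*(w^3 - 3*w^2 - w + 3) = (w - 5)*(w - 1)*(w + 3)*(w^2 - 2*w - 3) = (w - 5)*(w - 3)*(w - 1)*(w + 3)*(w + 1)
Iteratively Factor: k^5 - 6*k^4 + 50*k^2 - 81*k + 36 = (k + 3)*(k^4 - 9*k^3 + 27*k^2 - 31*k + 12) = (k - 3)*(k + 3)*(k^3 - 6*k^2 + 9*k - 4) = (k - 3)*(k - 1)*(k + 3)*(k^2 - 5*k + 4) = (k - 4)*(k - 3)*(k - 1)*(k + 3)*(k - 1)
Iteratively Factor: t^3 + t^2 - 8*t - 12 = (t + 2)*(t^2 - t - 6) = (t - 3)*(t + 2)*(t + 2)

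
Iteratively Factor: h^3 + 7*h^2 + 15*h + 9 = (h + 3)*(h^2 + 4*h + 3) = (h + 1)*(h + 3)*(h + 3)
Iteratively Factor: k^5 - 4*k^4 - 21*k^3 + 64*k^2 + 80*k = (k - 5)*(k^4 + k^3 - 16*k^2 - 16*k) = (k - 5)*(k - 4)*(k^3 + 5*k^2 + 4*k) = (k - 5)*(k - 4)*(k + 4)*(k^2 + k) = (k - 5)*(k - 4)*(k + 1)*(k + 4)*(k)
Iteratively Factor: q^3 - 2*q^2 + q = (q - 1)*(q^2 - q) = q*(q - 1)*(q - 1)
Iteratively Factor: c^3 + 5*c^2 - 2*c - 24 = (c + 3)*(c^2 + 2*c - 8) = (c + 3)*(c + 4)*(c - 2)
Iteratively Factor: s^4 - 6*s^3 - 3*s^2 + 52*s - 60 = (s + 3)*(s^3 - 9*s^2 + 24*s - 20) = (s - 2)*(s + 3)*(s^2 - 7*s + 10) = (s - 2)^2*(s + 3)*(s - 5)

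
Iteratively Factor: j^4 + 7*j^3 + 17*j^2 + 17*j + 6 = (j + 1)*(j^3 + 6*j^2 + 11*j + 6) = (j + 1)*(j + 2)*(j^2 + 4*j + 3) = (j + 1)^2*(j + 2)*(j + 3)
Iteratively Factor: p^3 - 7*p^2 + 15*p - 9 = (p - 1)*(p^2 - 6*p + 9) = (p - 3)*(p - 1)*(p - 3)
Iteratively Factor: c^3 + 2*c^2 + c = (c + 1)*(c^2 + c) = c*(c + 1)*(c + 1)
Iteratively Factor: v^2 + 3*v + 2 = (v + 2)*(v + 1)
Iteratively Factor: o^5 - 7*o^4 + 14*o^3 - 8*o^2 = (o - 4)*(o^4 - 3*o^3 + 2*o^2) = (o - 4)*(o - 2)*(o^3 - o^2) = (o - 4)*(o - 2)*(o - 1)*(o^2) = o*(o - 4)*(o - 2)*(o - 1)*(o)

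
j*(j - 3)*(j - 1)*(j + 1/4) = j^4 - 15*j^3/4 + 2*j^2 + 3*j/4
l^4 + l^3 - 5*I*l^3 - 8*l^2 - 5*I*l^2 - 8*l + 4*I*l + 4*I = (l + 1)*(l - 2*I)^2*(l - I)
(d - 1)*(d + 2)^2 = d^3 + 3*d^2 - 4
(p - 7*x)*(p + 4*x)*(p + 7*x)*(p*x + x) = p^4*x + 4*p^3*x^2 + p^3*x - 49*p^2*x^3 + 4*p^2*x^2 - 196*p*x^4 - 49*p*x^3 - 196*x^4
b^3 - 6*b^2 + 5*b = b*(b - 5)*(b - 1)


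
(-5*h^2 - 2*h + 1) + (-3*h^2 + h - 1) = -8*h^2 - h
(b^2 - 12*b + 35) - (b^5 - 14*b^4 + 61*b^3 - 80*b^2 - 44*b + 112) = -b^5 + 14*b^4 - 61*b^3 + 81*b^2 + 32*b - 77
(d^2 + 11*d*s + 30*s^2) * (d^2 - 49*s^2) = d^4 + 11*d^3*s - 19*d^2*s^2 - 539*d*s^3 - 1470*s^4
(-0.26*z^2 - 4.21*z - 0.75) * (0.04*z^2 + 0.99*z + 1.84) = -0.0104*z^4 - 0.4258*z^3 - 4.6763*z^2 - 8.4889*z - 1.38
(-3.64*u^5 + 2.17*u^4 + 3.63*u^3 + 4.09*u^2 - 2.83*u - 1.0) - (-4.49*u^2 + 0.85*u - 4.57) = -3.64*u^5 + 2.17*u^4 + 3.63*u^3 + 8.58*u^2 - 3.68*u + 3.57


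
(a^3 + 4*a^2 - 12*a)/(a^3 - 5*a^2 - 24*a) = (-a^2 - 4*a + 12)/(-a^2 + 5*a + 24)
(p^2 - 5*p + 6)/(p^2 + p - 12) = (p - 2)/(p + 4)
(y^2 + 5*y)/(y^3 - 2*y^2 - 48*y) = (y + 5)/(y^2 - 2*y - 48)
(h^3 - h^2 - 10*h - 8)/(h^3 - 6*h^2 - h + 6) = (h^2 - 2*h - 8)/(h^2 - 7*h + 6)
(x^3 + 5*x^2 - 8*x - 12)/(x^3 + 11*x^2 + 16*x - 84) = (x + 1)/(x + 7)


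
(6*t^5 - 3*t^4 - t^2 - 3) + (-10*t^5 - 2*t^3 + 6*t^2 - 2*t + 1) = -4*t^5 - 3*t^4 - 2*t^3 + 5*t^2 - 2*t - 2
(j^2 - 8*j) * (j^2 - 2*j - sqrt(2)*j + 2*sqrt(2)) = j^4 - 10*j^3 - sqrt(2)*j^3 + 10*sqrt(2)*j^2 + 16*j^2 - 16*sqrt(2)*j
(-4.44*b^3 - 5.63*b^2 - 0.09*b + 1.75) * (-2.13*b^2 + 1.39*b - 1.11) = 9.4572*b^5 + 5.8203*b^4 - 2.7056*b^3 + 2.3967*b^2 + 2.5324*b - 1.9425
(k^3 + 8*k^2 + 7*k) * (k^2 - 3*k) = k^5 + 5*k^4 - 17*k^3 - 21*k^2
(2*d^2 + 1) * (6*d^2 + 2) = 12*d^4 + 10*d^2 + 2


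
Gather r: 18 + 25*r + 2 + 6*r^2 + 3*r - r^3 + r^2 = -r^3 + 7*r^2 + 28*r + 20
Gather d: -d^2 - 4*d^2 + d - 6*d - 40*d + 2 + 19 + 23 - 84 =-5*d^2 - 45*d - 40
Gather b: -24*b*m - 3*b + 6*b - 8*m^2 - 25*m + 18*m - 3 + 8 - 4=b*(3 - 24*m) - 8*m^2 - 7*m + 1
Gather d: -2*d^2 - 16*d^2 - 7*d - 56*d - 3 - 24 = -18*d^2 - 63*d - 27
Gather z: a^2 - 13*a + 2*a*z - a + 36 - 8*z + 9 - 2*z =a^2 - 14*a + z*(2*a - 10) + 45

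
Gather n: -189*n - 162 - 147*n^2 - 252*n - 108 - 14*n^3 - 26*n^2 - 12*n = -14*n^3 - 173*n^2 - 453*n - 270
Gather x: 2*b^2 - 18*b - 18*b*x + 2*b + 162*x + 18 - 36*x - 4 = 2*b^2 - 16*b + x*(126 - 18*b) + 14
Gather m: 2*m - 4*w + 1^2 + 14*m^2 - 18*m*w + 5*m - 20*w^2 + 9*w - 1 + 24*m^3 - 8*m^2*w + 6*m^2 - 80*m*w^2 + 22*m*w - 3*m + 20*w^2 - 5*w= 24*m^3 + m^2*(20 - 8*w) + m*(-80*w^2 + 4*w + 4)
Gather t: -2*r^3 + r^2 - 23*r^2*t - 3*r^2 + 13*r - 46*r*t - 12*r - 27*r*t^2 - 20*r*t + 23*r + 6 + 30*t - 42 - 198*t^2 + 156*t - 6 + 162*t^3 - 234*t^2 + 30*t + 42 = -2*r^3 - 2*r^2 + 24*r + 162*t^3 + t^2*(-27*r - 432) + t*(-23*r^2 - 66*r + 216)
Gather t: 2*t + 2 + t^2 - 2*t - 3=t^2 - 1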